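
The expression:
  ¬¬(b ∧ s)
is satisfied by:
  {b: True, s: True}


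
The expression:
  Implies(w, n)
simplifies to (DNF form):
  n | ~w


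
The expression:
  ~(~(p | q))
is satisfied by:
  {q: True, p: True}
  {q: True, p: False}
  {p: True, q: False}


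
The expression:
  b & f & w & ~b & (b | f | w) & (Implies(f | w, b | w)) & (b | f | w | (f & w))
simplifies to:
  False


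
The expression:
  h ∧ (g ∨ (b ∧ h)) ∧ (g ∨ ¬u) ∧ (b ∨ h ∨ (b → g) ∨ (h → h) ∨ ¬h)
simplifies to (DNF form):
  (g ∧ h) ∨ (b ∧ g ∧ h) ∨ (b ∧ h ∧ ¬u) ∨ (g ∧ h ∧ ¬u)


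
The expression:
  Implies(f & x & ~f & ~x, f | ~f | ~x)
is always true.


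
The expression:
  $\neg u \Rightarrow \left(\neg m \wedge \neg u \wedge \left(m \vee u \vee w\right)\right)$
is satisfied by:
  {u: True, w: True, m: False}
  {u: True, w: False, m: False}
  {u: True, m: True, w: True}
  {u: True, m: True, w: False}
  {w: True, m: False, u: False}


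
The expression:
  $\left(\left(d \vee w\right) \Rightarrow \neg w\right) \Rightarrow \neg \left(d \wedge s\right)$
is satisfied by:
  {w: True, s: False, d: False}
  {s: False, d: False, w: False}
  {d: True, w: True, s: False}
  {d: True, s: False, w: False}
  {w: True, s: True, d: False}
  {s: True, w: False, d: False}
  {d: True, s: True, w: True}


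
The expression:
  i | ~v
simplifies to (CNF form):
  i | ~v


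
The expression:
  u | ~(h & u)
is always true.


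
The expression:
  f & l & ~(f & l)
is never true.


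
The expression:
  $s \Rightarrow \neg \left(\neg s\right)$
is always true.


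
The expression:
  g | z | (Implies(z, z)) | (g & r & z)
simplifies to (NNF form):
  True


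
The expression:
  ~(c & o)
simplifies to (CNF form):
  ~c | ~o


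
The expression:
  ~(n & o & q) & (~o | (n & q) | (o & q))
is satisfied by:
  {q: True, n: False, o: False}
  {n: False, o: False, q: False}
  {q: True, n: True, o: False}
  {n: True, q: False, o: False}
  {o: True, q: True, n: False}


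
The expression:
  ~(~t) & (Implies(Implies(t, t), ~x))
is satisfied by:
  {t: True, x: False}


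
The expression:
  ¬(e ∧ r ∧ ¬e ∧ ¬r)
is always true.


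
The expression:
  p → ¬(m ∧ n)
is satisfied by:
  {p: False, m: False, n: False}
  {n: True, p: False, m: False}
  {m: True, p: False, n: False}
  {n: True, m: True, p: False}
  {p: True, n: False, m: False}
  {n: True, p: True, m: False}
  {m: True, p: True, n: False}


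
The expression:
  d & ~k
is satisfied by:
  {d: True, k: False}


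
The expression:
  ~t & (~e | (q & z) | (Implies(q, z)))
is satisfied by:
  {z: True, e: False, q: False, t: False}
  {z: False, e: False, q: False, t: False}
  {z: True, q: True, e: False, t: False}
  {q: True, z: False, e: False, t: False}
  {z: True, e: True, q: False, t: False}
  {e: True, z: False, q: False, t: False}
  {z: True, q: True, e: True, t: False}


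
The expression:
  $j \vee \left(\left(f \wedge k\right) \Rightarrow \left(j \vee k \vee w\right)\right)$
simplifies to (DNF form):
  $\text{True}$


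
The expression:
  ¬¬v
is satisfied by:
  {v: True}


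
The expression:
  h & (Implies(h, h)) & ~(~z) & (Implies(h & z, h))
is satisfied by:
  {h: True, z: True}


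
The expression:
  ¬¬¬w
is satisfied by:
  {w: False}


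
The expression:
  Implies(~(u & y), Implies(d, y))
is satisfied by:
  {y: True, d: False}
  {d: False, y: False}
  {d: True, y: True}


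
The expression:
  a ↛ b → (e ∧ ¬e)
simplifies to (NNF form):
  b ∨ ¬a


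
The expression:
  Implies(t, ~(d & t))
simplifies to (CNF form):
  ~d | ~t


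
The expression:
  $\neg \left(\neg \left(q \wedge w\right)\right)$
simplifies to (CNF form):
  $q \wedge w$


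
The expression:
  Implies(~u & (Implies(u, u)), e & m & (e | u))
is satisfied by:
  {e: True, u: True, m: True}
  {e: True, u: True, m: False}
  {u: True, m: True, e: False}
  {u: True, m: False, e: False}
  {e: True, m: True, u: False}


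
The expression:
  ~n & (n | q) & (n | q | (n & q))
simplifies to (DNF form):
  q & ~n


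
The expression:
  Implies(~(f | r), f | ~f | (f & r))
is always true.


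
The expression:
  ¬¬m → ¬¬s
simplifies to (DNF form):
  s ∨ ¬m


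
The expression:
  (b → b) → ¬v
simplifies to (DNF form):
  ¬v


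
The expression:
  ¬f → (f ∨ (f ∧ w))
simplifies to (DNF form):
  f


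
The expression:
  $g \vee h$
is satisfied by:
  {g: True, h: True}
  {g: True, h: False}
  {h: True, g: False}


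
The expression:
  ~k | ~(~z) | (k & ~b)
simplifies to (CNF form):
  z | ~b | ~k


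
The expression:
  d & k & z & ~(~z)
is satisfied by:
  {z: True, d: True, k: True}


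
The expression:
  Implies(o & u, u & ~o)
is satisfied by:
  {u: False, o: False}
  {o: True, u: False}
  {u: True, o: False}


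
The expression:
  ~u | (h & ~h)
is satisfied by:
  {u: False}


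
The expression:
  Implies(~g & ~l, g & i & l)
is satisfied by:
  {l: True, g: True}
  {l: True, g: False}
  {g: True, l: False}


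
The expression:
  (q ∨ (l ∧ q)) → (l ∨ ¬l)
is always true.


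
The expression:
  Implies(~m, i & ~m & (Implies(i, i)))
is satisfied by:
  {i: True, m: True}
  {i: True, m: False}
  {m: True, i: False}


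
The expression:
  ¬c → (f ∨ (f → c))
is always true.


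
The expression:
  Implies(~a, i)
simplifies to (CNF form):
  a | i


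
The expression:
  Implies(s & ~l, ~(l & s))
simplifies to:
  True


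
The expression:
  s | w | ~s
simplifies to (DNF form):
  True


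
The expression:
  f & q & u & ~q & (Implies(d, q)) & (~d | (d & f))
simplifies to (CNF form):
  False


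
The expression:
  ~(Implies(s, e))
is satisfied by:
  {s: True, e: False}


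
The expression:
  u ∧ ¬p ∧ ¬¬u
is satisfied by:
  {u: True, p: False}


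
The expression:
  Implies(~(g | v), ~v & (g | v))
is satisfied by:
  {v: True, g: True}
  {v: True, g: False}
  {g: True, v: False}


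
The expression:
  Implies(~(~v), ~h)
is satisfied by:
  {h: False, v: False}
  {v: True, h: False}
  {h: True, v: False}


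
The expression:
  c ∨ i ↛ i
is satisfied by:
  {c: True}


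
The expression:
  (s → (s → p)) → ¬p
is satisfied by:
  {p: False}


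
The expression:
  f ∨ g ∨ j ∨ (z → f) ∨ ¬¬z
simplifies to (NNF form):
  True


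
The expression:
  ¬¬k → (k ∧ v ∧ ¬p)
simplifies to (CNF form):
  (v ∨ ¬k) ∧ (¬k ∨ ¬p)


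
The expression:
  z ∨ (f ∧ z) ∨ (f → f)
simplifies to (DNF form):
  True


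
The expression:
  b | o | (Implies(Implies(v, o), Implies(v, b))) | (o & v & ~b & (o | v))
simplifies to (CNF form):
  True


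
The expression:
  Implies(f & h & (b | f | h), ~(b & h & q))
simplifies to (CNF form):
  ~b | ~f | ~h | ~q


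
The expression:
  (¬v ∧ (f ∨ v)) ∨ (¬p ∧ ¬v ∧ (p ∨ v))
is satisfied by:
  {f: True, v: False}


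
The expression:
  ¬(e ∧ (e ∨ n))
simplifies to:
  ¬e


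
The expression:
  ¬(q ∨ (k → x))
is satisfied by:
  {k: True, q: False, x: False}


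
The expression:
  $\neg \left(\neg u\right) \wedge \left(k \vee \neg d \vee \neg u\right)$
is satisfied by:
  {u: True, k: True, d: False}
  {u: True, k: False, d: False}
  {u: True, d: True, k: True}


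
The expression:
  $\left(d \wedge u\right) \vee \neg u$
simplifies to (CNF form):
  $d \vee \neg u$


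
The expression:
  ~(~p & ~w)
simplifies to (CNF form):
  p | w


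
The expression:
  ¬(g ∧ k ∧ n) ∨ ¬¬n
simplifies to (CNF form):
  True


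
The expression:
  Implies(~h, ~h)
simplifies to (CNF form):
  True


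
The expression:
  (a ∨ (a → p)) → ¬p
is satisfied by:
  {p: False}


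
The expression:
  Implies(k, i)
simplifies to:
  i | ~k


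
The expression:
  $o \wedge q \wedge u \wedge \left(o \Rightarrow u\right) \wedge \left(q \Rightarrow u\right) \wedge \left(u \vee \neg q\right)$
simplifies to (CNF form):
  $o \wedge q \wedge u$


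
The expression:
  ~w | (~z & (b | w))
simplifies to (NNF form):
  ~w | ~z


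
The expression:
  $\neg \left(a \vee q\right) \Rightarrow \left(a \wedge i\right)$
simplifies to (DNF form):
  $a \vee q$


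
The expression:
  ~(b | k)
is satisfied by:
  {k: False, b: False}


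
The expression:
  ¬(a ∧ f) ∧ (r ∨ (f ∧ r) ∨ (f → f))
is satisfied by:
  {a: False, f: False}
  {f: True, a: False}
  {a: True, f: False}


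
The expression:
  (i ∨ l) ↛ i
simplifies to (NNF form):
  l ∧ ¬i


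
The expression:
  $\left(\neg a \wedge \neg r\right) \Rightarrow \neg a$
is always true.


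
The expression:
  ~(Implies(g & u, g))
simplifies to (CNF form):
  False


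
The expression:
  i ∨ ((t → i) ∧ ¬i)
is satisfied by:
  {i: True, t: False}
  {t: False, i: False}
  {t: True, i: True}


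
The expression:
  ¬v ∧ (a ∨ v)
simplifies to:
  a ∧ ¬v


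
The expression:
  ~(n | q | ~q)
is never true.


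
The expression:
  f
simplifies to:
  f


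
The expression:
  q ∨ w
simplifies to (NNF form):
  q ∨ w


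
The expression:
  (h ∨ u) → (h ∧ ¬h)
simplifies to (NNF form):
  ¬h ∧ ¬u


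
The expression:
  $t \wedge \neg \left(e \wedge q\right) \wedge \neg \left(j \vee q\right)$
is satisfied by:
  {t: True, q: False, j: False}


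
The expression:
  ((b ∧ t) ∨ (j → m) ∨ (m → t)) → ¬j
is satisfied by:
  {j: False}


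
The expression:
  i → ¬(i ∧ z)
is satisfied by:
  {z: False, i: False}
  {i: True, z: False}
  {z: True, i: False}


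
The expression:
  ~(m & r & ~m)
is always true.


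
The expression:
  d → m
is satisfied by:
  {m: True, d: False}
  {d: False, m: False}
  {d: True, m: True}


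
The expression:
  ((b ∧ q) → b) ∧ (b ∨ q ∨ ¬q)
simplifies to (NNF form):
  True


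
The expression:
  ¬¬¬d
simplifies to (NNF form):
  ¬d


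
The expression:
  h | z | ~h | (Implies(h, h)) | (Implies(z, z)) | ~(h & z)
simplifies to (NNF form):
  True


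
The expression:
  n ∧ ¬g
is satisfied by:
  {n: True, g: False}


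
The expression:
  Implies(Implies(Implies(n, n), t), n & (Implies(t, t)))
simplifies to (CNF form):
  n | ~t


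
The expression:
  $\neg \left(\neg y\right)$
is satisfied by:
  {y: True}


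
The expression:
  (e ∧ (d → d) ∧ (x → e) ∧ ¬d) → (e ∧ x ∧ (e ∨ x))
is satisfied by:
  {x: True, d: True, e: False}
  {x: True, e: False, d: False}
  {d: True, e: False, x: False}
  {d: False, e: False, x: False}
  {x: True, d: True, e: True}
  {x: True, e: True, d: False}
  {d: True, e: True, x: False}


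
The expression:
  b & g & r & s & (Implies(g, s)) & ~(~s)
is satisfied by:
  {r: True, b: True, g: True, s: True}


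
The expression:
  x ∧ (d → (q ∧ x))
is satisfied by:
  {x: True, q: True, d: False}
  {x: True, q: False, d: False}
  {x: True, d: True, q: True}


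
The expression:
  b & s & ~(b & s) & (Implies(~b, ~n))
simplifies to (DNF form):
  False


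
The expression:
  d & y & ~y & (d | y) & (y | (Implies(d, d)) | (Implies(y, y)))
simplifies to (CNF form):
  False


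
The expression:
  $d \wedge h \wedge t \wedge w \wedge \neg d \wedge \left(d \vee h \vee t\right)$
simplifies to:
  $\text{False}$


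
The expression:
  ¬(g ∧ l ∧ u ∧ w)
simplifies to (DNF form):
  ¬g ∨ ¬l ∨ ¬u ∨ ¬w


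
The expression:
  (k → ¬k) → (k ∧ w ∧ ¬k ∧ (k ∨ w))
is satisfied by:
  {k: True}


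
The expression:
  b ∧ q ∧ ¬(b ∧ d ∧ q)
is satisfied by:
  {b: True, q: True, d: False}


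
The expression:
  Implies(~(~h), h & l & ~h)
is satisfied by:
  {h: False}


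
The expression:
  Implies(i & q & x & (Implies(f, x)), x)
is always true.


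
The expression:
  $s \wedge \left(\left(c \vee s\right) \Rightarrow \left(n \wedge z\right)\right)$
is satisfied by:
  {z: True, s: True, n: True}


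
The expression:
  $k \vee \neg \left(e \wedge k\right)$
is always true.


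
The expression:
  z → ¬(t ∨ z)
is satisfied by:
  {z: False}


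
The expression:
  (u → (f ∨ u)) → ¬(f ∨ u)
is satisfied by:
  {u: False, f: False}


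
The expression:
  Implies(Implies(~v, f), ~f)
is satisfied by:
  {f: False}


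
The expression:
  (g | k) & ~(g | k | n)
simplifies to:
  False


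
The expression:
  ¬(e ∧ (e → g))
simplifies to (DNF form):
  ¬e ∨ ¬g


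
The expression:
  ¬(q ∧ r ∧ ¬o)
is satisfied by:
  {o: True, q: False, r: False}
  {q: False, r: False, o: False}
  {r: True, o: True, q: False}
  {r: True, q: False, o: False}
  {o: True, q: True, r: False}
  {q: True, o: False, r: False}
  {r: True, q: True, o: True}


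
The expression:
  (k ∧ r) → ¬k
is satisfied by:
  {k: False, r: False}
  {r: True, k: False}
  {k: True, r: False}


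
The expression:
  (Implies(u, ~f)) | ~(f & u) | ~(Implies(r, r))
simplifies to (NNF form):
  ~f | ~u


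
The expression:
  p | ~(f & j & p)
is always true.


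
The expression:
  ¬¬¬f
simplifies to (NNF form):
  ¬f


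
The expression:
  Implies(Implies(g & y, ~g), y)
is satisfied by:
  {y: True}


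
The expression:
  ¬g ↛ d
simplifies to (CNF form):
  d ∨ ¬g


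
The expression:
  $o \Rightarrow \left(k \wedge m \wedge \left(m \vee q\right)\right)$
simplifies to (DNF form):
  $\left(k \wedge m\right) \vee \neg o$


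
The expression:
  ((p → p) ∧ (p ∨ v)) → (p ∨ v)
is always true.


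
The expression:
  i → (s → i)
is always true.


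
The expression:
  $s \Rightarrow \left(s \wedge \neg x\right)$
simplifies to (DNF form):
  $\neg s \vee \neg x$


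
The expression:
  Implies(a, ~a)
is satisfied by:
  {a: False}


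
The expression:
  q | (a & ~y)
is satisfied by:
  {q: True, a: True, y: False}
  {q: True, a: False, y: False}
  {y: True, q: True, a: True}
  {y: True, q: True, a: False}
  {a: True, y: False, q: False}


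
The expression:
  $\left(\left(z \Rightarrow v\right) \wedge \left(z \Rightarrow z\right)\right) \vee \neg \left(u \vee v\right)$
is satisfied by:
  {v: True, u: False, z: False}
  {u: False, z: False, v: False}
  {z: True, v: True, u: False}
  {z: True, u: False, v: False}
  {v: True, u: True, z: False}
  {u: True, v: False, z: False}
  {z: True, u: True, v: True}


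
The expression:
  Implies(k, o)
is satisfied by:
  {o: True, k: False}
  {k: False, o: False}
  {k: True, o: True}


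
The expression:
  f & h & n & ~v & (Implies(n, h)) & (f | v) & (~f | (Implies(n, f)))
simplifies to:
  f & h & n & ~v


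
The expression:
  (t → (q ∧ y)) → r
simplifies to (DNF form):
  r ∨ (t ∧ ¬q) ∨ (t ∧ ¬y)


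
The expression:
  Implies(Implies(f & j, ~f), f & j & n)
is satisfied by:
  {j: True, f: True}


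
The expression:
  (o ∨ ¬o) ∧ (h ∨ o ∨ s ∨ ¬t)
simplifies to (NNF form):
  h ∨ o ∨ s ∨ ¬t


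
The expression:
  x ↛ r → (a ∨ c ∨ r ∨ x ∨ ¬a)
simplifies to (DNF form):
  True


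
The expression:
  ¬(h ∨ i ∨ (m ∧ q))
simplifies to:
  ¬h ∧ ¬i ∧ (¬m ∨ ¬q)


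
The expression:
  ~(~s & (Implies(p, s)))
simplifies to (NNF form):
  p | s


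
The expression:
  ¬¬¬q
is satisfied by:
  {q: False}


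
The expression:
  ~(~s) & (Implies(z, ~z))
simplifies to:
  s & ~z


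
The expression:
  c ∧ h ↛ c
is never true.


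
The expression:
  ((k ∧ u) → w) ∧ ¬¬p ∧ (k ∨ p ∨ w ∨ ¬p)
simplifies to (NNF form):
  p ∧ (w ∨ ¬k ∨ ¬u)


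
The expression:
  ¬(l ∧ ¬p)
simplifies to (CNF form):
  p ∨ ¬l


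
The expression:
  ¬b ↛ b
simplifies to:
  True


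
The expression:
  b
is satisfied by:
  {b: True}


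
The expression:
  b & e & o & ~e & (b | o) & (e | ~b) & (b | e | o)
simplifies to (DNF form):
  False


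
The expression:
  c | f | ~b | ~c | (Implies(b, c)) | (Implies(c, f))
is always true.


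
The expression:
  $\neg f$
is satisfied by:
  {f: False}


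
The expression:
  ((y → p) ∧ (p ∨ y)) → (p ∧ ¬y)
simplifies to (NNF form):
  ¬p ∨ ¬y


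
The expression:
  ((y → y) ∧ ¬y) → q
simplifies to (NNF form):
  q ∨ y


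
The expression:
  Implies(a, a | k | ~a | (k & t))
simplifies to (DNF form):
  True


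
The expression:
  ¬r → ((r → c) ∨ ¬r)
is always true.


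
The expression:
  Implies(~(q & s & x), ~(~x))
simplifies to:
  x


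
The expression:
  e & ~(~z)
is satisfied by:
  {z: True, e: True}


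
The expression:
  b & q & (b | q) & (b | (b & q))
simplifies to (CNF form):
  b & q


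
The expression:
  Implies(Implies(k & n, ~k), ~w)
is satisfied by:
  {k: True, n: True, w: False}
  {k: True, n: False, w: False}
  {n: True, k: False, w: False}
  {k: False, n: False, w: False}
  {k: True, w: True, n: True}


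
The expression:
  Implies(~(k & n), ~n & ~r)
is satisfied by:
  {k: True, r: False, n: False}
  {k: False, r: False, n: False}
  {n: True, k: True, r: False}
  {r: True, n: True, k: True}


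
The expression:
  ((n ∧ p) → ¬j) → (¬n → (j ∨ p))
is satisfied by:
  {n: True, p: True, j: True}
  {n: True, p: True, j: False}
  {n: True, j: True, p: False}
  {n: True, j: False, p: False}
  {p: True, j: True, n: False}
  {p: True, j: False, n: False}
  {j: True, p: False, n: False}


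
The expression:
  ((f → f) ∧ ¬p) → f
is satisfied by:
  {p: True, f: True}
  {p: True, f: False}
  {f: True, p: False}


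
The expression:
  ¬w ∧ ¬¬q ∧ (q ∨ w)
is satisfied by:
  {q: True, w: False}


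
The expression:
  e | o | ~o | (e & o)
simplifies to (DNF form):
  True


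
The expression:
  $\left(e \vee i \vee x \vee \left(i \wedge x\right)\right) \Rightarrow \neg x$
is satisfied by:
  {x: False}


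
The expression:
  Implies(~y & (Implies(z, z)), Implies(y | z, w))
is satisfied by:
  {y: True, w: True, z: False}
  {y: True, w: False, z: False}
  {w: True, y: False, z: False}
  {y: False, w: False, z: False}
  {y: True, z: True, w: True}
  {y: True, z: True, w: False}
  {z: True, w: True, y: False}


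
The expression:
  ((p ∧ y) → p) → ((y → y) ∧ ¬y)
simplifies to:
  ¬y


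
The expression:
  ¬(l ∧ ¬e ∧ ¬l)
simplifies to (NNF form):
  True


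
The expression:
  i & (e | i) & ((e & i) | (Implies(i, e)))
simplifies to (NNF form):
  e & i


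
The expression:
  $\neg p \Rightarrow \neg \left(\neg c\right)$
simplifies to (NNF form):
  $c \vee p$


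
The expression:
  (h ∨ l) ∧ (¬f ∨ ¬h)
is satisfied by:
  {l: True, h: False, f: False}
  {f: True, l: True, h: False}
  {l: True, h: True, f: False}
  {h: True, f: False, l: False}


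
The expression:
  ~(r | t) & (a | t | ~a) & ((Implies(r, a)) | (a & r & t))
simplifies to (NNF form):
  ~r & ~t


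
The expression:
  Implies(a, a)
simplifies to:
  True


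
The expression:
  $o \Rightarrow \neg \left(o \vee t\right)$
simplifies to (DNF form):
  $\neg o$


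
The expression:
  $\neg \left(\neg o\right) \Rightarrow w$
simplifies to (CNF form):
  $w \vee \neg o$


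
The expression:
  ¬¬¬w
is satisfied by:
  {w: False}


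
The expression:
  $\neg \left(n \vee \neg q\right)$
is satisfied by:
  {q: True, n: False}


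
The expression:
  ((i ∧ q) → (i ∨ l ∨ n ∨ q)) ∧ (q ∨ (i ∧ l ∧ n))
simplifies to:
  q ∨ (i ∧ l ∧ n)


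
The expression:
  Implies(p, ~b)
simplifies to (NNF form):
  ~b | ~p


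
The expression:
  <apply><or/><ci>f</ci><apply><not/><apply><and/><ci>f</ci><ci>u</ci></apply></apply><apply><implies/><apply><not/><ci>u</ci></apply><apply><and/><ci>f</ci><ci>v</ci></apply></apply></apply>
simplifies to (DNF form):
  <true/>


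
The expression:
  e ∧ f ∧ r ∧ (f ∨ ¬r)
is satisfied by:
  {r: True, e: True, f: True}


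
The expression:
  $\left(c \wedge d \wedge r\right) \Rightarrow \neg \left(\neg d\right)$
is always true.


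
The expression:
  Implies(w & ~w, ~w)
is always true.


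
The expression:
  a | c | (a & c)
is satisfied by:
  {a: True, c: True}
  {a: True, c: False}
  {c: True, a: False}


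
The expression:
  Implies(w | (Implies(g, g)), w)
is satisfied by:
  {w: True}


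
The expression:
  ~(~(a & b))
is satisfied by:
  {a: True, b: True}


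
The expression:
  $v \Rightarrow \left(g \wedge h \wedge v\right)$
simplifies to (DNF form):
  $\left(g \wedge h\right) \vee \neg v$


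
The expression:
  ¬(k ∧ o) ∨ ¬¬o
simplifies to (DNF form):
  True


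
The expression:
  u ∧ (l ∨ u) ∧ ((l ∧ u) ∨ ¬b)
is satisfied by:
  {u: True, l: True, b: False}
  {u: True, l: False, b: False}
  {u: True, b: True, l: True}


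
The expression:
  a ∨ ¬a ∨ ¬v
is always true.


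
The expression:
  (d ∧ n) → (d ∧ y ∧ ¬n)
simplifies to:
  ¬d ∨ ¬n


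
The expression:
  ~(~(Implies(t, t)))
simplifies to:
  True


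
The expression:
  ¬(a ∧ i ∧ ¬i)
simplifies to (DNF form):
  True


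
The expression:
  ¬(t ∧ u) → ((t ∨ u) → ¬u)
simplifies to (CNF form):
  t ∨ ¬u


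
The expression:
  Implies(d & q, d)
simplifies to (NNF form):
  True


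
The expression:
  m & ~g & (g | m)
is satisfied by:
  {m: True, g: False}


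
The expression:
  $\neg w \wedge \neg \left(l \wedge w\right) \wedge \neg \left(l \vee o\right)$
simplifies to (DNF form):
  $\neg l \wedge \neg o \wedge \neg w$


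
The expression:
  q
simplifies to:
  q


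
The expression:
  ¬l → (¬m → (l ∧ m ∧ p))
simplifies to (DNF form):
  l ∨ m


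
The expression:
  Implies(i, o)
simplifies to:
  o | ~i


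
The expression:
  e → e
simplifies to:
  True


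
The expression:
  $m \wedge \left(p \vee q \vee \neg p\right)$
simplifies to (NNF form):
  $m$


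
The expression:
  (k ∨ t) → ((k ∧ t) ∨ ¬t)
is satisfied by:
  {k: True, t: False}
  {t: False, k: False}
  {t: True, k: True}


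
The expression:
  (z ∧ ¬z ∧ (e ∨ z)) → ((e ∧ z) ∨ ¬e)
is always true.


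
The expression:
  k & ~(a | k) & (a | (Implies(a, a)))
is never true.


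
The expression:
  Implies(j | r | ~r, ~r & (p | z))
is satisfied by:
  {z: True, p: True, r: False}
  {z: True, p: False, r: False}
  {p: True, z: False, r: False}


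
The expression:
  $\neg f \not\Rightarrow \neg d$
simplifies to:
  $d \wedge \neg f$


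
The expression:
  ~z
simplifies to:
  ~z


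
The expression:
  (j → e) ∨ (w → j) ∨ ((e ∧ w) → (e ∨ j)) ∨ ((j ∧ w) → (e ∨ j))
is always true.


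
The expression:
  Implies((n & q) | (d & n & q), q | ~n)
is always true.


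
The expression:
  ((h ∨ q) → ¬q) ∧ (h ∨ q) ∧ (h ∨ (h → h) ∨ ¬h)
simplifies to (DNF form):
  h ∧ ¬q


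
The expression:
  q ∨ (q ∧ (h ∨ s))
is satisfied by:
  {q: True}


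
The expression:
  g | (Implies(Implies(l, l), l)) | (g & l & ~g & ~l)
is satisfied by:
  {l: True, g: True}
  {l: True, g: False}
  {g: True, l: False}


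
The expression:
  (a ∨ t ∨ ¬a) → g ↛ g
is never true.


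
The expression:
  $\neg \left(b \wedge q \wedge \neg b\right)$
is always true.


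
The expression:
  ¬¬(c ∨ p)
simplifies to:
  c ∨ p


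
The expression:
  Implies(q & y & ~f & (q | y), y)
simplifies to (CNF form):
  True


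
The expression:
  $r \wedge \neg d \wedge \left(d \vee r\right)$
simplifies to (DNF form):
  $r \wedge \neg d$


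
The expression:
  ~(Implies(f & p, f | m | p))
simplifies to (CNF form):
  False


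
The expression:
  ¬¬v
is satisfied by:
  {v: True}


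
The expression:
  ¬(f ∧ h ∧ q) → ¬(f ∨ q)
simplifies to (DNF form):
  (q ∧ ¬q) ∨ (¬f ∧ ¬q) ∨ (f ∧ h ∧ q) ∨ (f ∧ h ∧ ¬f) ∨ (f ∧ q ∧ ¬q) ∨ (f ∧ ¬f ∧ ¬q) ∨ (h ∧ q ∧ ¬q) ∨ (h ∧ ¬f ∧ ¬q)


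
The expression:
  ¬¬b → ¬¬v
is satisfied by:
  {v: True, b: False}
  {b: False, v: False}
  {b: True, v: True}


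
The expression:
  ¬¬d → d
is always true.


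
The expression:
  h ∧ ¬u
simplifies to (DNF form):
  h ∧ ¬u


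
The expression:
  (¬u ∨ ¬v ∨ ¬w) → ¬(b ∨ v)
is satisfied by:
  {u: True, w: True, b: False, v: False}
  {u: True, b: False, w: False, v: False}
  {w: True, u: False, b: False, v: False}
  {u: False, b: False, w: False, v: False}
  {u: True, v: True, w: True, b: False}
  {u: True, v: True, w: True, b: True}


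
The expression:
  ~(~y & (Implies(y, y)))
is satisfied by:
  {y: True}


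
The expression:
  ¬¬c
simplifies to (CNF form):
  c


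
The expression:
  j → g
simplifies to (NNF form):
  g ∨ ¬j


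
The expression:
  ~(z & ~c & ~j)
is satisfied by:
  {c: True, j: True, z: False}
  {c: True, j: False, z: False}
  {j: True, c: False, z: False}
  {c: False, j: False, z: False}
  {c: True, z: True, j: True}
  {c: True, z: True, j: False}
  {z: True, j: True, c: False}


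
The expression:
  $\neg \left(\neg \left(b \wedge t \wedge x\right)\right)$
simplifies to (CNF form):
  $b \wedge t \wedge x$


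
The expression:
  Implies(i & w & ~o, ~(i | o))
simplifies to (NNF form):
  o | ~i | ~w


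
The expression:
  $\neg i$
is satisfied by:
  {i: False}


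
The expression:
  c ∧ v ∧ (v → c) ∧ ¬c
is never true.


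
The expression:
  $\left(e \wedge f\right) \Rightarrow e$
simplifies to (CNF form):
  $\text{True}$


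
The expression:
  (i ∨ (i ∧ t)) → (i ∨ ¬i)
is always true.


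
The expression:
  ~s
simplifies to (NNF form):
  ~s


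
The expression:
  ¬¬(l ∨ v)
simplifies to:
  l ∨ v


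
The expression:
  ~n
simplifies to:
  ~n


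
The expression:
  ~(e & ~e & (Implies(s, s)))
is always true.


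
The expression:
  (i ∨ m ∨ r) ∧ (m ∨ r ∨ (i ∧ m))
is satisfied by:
  {r: True, m: True}
  {r: True, m: False}
  {m: True, r: False}


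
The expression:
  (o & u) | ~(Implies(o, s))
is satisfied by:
  {u: True, o: True, s: False}
  {o: True, s: False, u: False}
  {u: True, s: True, o: True}


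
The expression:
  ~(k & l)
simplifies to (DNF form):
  ~k | ~l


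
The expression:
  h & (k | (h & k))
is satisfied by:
  {h: True, k: True}


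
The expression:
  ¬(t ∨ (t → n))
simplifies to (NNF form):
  False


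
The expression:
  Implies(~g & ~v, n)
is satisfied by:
  {n: True, v: True, g: True}
  {n: True, v: True, g: False}
  {n: True, g: True, v: False}
  {n: True, g: False, v: False}
  {v: True, g: True, n: False}
  {v: True, g: False, n: False}
  {g: True, v: False, n: False}


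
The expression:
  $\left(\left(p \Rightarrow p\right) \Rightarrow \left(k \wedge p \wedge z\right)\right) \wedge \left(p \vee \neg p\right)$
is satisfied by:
  {z: True, p: True, k: True}


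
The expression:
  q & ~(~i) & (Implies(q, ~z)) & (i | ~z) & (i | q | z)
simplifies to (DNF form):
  i & q & ~z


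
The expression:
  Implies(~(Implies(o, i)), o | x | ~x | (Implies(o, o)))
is always true.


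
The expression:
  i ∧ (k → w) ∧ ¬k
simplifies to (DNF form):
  i ∧ ¬k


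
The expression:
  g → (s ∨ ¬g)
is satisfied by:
  {s: True, g: False}
  {g: False, s: False}
  {g: True, s: True}


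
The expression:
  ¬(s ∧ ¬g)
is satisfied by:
  {g: True, s: False}
  {s: False, g: False}
  {s: True, g: True}


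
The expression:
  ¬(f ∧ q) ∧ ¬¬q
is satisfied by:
  {q: True, f: False}


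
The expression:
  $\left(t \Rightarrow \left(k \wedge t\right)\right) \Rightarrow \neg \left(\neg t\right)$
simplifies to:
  $t$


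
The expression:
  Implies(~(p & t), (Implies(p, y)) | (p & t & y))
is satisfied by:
  {y: True, t: True, p: False}
  {y: True, p: False, t: False}
  {t: True, p: False, y: False}
  {t: False, p: False, y: False}
  {y: True, t: True, p: True}
  {y: True, p: True, t: False}
  {t: True, p: True, y: False}


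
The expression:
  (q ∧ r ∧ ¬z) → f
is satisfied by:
  {z: True, f: True, q: False, r: False}
  {z: True, f: False, q: False, r: False}
  {f: True, z: False, q: False, r: False}
  {z: False, f: False, q: False, r: False}
  {r: True, z: True, f: True, q: False}
  {r: True, z: True, f: False, q: False}
  {r: True, f: True, z: False, q: False}
  {r: True, f: False, z: False, q: False}
  {z: True, q: True, f: True, r: False}
  {z: True, q: True, f: False, r: False}
  {q: True, f: True, z: False, r: False}
  {q: True, z: False, f: False, r: False}
  {r: True, q: True, z: True, f: True}
  {r: True, q: True, z: True, f: False}
  {r: True, q: True, f: True, z: False}


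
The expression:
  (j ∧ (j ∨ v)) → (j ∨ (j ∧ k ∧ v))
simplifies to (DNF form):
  True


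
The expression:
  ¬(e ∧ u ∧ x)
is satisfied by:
  {u: False, e: False, x: False}
  {x: True, u: False, e: False}
  {e: True, u: False, x: False}
  {x: True, e: True, u: False}
  {u: True, x: False, e: False}
  {x: True, u: True, e: False}
  {e: True, u: True, x: False}


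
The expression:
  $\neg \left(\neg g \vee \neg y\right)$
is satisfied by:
  {g: True, y: True}


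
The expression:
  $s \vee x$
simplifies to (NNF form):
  $s \vee x$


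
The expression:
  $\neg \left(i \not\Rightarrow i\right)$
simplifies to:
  $\text{True}$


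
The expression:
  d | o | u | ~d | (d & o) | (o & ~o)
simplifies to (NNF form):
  True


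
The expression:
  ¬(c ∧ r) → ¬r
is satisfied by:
  {c: True, r: False}
  {r: False, c: False}
  {r: True, c: True}


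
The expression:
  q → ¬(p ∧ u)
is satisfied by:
  {p: False, u: False, q: False}
  {q: True, p: False, u: False}
  {u: True, p: False, q: False}
  {q: True, u: True, p: False}
  {p: True, q: False, u: False}
  {q: True, p: True, u: False}
  {u: True, p: True, q: False}


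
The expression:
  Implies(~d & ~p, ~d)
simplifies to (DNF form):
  True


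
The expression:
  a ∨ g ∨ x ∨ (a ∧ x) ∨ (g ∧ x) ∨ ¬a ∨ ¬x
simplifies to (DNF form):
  True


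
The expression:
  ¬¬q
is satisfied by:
  {q: True}


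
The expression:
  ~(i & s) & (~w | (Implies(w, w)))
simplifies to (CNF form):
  ~i | ~s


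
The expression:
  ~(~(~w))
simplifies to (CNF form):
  ~w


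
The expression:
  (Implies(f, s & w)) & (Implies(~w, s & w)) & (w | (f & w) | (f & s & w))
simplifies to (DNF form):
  (s & w) | (w & ~f)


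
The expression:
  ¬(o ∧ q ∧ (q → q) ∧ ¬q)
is always true.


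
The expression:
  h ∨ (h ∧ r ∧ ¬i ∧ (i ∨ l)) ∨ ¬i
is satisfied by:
  {h: True, i: False}
  {i: False, h: False}
  {i: True, h: True}


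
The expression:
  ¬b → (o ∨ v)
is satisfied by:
  {b: True, o: True, v: True}
  {b: True, o: True, v: False}
  {b: True, v: True, o: False}
  {b: True, v: False, o: False}
  {o: True, v: True, b: False}
  {o: True, v: False, b: False}
  {v: True, o: False, b: False}


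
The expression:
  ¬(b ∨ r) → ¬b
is always true.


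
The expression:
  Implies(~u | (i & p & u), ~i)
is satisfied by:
  {u: True, p: False, i: False}
  {p: False, i: False, u: False}
  {u: True, p: True, i: False}
  {p: True, u: False, i: False}
  {i: True, u: True, p: False}


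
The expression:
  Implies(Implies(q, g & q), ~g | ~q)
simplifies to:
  ~g | ~q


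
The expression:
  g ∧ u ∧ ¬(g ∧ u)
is never true.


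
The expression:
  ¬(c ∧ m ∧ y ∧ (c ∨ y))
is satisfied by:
  {m: False, y: False, c: False}
  {c: True, m: False, y: False}
  {y: True, m: False, c: False}
  {c: True, y: True, m: False}
  {m: True, c: False, y: False}
  {c: True, m: True, y: False}
  {y: True, m: True, c: False}


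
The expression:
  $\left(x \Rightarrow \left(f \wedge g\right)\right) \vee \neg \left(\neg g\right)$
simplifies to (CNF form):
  $g \vee \neg x$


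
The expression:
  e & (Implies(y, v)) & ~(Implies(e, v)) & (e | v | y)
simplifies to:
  e & ~v & ~y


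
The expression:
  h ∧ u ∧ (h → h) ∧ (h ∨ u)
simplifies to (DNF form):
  h ∧ u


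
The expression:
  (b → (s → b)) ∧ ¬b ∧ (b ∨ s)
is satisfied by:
  {s: True, b: False}


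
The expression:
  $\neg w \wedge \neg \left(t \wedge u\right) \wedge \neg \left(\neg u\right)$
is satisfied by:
  {u: True, w: False, t: False}


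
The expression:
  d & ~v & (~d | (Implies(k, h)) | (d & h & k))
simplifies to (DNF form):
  (d & h & ~v) | (d & ~k & ~v)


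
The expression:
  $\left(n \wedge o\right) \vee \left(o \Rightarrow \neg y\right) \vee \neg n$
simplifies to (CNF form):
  $\text{True}$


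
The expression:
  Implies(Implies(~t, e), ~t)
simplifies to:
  ~t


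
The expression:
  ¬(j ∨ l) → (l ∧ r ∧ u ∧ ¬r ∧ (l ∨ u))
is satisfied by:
  {l: True, j: True}
  {l: True, j: False}
  {j: True, l: False}


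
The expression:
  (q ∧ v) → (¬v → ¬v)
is always true.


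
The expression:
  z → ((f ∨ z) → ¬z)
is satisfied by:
  {z: False}


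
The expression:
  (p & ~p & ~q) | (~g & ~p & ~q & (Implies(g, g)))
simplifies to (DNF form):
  ~g & ~p & ~q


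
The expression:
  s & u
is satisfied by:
  {u: True, s: True}


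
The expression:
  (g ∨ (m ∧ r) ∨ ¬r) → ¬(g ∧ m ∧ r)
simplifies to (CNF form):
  ¬g ∨ ¬m ∨ ¬r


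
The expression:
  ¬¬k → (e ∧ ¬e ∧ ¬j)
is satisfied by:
  {k: False}


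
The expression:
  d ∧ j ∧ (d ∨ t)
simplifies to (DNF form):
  d ∧ j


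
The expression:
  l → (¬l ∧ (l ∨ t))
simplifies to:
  ¬l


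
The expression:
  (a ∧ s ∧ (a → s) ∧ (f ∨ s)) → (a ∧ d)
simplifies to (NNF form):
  d ∨ ¬a ∨ ¬s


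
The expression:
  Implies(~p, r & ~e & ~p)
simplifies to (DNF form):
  p | (r & ~e)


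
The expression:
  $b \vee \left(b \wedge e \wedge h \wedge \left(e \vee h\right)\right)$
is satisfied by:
  {b: True}


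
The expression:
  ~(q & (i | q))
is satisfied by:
  {q: False}


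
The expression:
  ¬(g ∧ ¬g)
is always true.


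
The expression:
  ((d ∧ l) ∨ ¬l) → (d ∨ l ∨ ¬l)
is always true.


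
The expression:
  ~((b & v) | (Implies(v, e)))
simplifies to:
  v & ~b & ~e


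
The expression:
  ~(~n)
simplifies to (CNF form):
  n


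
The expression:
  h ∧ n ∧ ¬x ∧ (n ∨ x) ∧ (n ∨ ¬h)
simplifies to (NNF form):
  h ∧ n ∧ ¬x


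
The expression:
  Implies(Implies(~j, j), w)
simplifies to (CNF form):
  w | ~j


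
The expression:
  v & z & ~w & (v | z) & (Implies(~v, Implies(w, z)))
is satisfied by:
  {z: True, v: True, w: False}


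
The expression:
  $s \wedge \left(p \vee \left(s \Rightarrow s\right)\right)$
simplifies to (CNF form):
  $s$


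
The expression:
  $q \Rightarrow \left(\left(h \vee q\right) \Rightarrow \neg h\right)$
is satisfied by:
  {h: False, q: False}
  {q: True, h: False}
  {h: True, q: False}


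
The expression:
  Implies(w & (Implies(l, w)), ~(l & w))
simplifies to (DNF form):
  ~l | ~w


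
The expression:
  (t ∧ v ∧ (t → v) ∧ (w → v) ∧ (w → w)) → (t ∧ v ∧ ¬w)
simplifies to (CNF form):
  ¬t ∨ ¬v ∨ ¬w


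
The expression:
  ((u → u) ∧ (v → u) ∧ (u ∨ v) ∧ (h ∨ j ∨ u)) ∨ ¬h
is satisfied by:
  {u: True, h: False}
  {h: False, u: False}
  {h: True, u: True}


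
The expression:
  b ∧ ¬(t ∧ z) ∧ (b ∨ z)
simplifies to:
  b ∧ (¬t ∨ ¬z)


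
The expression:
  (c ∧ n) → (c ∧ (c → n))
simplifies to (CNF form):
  True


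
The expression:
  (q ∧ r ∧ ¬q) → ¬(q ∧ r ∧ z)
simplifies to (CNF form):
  True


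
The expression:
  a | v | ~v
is always true.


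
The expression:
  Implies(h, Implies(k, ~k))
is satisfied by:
  {h: False, k: False}
  {k: True, h: False}
  {h: True, k: False}


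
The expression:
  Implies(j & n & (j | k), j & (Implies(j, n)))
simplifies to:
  True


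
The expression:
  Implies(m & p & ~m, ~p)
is always true.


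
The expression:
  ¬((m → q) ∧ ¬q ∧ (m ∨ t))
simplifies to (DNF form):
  m ∨ q ∨ ¬t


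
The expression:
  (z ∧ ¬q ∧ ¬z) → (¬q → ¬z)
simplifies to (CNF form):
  True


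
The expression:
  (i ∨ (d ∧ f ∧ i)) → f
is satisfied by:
  {f: True, i: False}
  {i: False, f: False}
  {i: True, f: True}


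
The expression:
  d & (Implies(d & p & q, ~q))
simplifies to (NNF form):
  d & (~p | ~q)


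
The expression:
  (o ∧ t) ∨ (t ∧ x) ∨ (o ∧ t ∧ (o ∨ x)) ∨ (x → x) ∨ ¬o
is always true.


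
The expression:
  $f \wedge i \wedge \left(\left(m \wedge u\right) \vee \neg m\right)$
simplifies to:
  $f \wedge i \wedge \left(u \vee \neg m\right)$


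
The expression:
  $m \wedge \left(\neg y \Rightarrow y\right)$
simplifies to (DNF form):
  $m \wedge y$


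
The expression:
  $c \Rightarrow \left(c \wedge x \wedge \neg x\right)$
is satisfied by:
  {c: False}


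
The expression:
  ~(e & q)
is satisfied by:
  {e: False, q: False}
  {q: True, e: False}
  {e: True, q: False}


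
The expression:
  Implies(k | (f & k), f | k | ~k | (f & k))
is always true.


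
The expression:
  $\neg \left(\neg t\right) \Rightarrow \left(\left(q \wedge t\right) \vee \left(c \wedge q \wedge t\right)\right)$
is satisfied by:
  {q: True, t: False}
  {t: False, q: False}
  {t: True, q: True}


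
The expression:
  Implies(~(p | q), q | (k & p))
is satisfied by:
  {q: True, p: True}
  {q: True, p: False}
  {p: True, q: False}


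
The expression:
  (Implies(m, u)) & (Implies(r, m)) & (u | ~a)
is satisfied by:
  {u: True, a: False, m: False, r: False}
  {m: True, u: True, a: False, r: False}
  {r: True, m: True, u: True, a: False}
  {a: True, u: True, r: False, m: False}
  {m: True, a: True, u: True, r: False}
  {r: True, m: True, a: True, u: True}
  {a: False, m: False, u: False, r: False}


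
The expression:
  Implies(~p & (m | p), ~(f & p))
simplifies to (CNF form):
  True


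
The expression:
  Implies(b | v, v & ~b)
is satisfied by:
  {b: False}


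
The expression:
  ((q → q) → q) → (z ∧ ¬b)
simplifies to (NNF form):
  (z ∧ ¬b) ∨ ¬q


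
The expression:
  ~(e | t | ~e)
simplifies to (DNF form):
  False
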